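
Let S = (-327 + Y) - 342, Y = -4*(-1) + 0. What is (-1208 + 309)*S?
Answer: 597835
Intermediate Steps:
Y = 4 (Y = 4 + 0 = 4)
S = -665 (S = (-327 + 4) - 342 = -323 - 342 = -665)
(-1208 + 309)*S = (-1208 + 309)*(-665) = -899*(-665) = 597835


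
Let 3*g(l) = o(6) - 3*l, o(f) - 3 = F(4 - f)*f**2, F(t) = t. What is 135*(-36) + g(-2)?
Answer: -4881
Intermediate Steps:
o(f) = 3 + f**2*(4 - f) (o(f) = 3 + (4 - f)*f**2 = 3 + f**2*(4 - f))
g(l) = -23 - l (g(l) = ((3 + 6**2*(4 - 1*6)) - 3*l)/3 = ((3 + 36*(4 - 6)) - 3*l)/3 = ((3 + 36*(-2)) - 3*l)/3 = ((3 - 72) - 3*l)/3 = (-69 - 3*l)/3 = -23 - l)
135*(-36) + g(-2) = 135*(-36) + (-23 - 1*(-2)) = -4860 + (-23 + 2) = -4860 - 21 = -4881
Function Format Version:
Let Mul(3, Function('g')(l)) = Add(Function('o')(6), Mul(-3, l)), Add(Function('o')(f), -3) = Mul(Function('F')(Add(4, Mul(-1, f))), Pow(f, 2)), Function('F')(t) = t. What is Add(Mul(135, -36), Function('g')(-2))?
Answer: -4881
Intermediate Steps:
Function('o')(f) = Add(3, Mul(Pow(f, 2), Add(4, Mul(-1, f)))) (Function('o')(f) = Add(3, Mul(Add(4, Mul(-1, f)), Pow(f, 2))) = Add(3, Mul(Pow(f, 2), Add(4, Mul(-1, f)))))
Function('g')(l) = Add(-23, Mul(-1, l)) (Function('g')(l) = Mul(Rational(1, 3), Add(Add(3, Mul(Pow(6, 2), Add(4, Mul(-1, 6)))), Mul(-3, l))) = Mul(Rational(1, 3), Add(Add(3, Mul(36, Add(4, -6))), Mul(-3, l))) = Mul(Rational(1, 3), Add(Add(3, Mul(36, -2)), Mul(-3, l))) = Mul(Rational(1, 3), Add(Add(3, -72), Mul(-3, l))) = Mul(Rational(1, 3), Add(-69, Mul(-3, l))) = Add(-23, Mul(-1, l)))
Add(Mul(135, -36), Function('g')(-2)) = Add(Mul(135, -36), Add(-23, Mul(-1, -2))) = Add(-4860, Add(-23, 2)) = Add(-4860, -21) = -4881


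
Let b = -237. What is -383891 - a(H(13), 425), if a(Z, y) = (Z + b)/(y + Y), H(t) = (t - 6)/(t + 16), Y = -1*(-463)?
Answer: -4942977083/12876 ≈ -3.8389e+5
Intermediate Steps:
Y = 463
H(t) = (-6 + t)/(16 + t)
a(Z, y) = (-237 + Z)/(463 + y) (a(Z, y) = (Z - 237)/(y + 463) = (-237 + Z)/(463 + y))
-383891 - a(H(13), 425) = -383891 - (-237 + (-6 + 13)/(16 + 13))/(463 + 425) = -383891 - (-237 + 7/29)/888 = -383891 - (-6866)/(888*29) = -383891 - 1*(-3433/12876) = -383891 + 3433/12876 = -4942977083/12876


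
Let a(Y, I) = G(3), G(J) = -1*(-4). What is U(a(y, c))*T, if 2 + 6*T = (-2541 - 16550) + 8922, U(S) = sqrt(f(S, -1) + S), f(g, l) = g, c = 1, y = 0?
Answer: -10171*sqrt(2)/3 ≈ -4794.7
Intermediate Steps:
G(J) = 4
a(Y, I) = 4
U(S) = sqrt(2)*sqrt(S) (U(S) = sqrt(S + S) = sqrt(2*S) = sqrt(2)*sqrt(S))
T = -10171/6 (T = -1/3 + ((-2541 - 16550) + 8922)/6 = -1/3 + (-19091 + 8922)/6 = -1/3 + (1/6)*(-10169) = -1/3 - 10169/6 = -10171/6 ≈ -1695.2)
U(a(y, c))*T = (sqrt(2)*sqrt(4))*(-10171/6) = (sqrt(2)*2)*(-10171/6) = (2*sqrt(2))*(-10171/6) = -10171*sqrt(2)/3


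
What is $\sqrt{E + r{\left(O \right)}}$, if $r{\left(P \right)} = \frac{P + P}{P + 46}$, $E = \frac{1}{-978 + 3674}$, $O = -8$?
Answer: $\frac{i \sqrt{275956494}}{25612} \approx 0.6486 i$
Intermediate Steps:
$E = \frac{1}{2696} \approx 0.00037092$
$r{\left(P \right)} = \frac{2 P}{46 + P}$
$\sqrt{E + r{\left(O \right)}} = \sqrt{\frac{1}{2696} + 2 \left(-8\right) \frac{1}{46 - 8}} = \sqrt{\frac{1}{2696} + 2 \left(-8\right) \frac{1}{38}} = \sqrt{\frac{1}{2696} - \frac{8}{19}} = \sqrt{- \frac{21549}{51224}} = \frac{i \sqrt{275956494}}{25612}$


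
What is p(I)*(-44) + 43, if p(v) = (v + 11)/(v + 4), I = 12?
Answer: -81/4 ≈ -20.250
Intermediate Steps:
p(v) = (11 + v)/(4 + v)
p(I)*(-44) + 43 = ((11 + 12)/(4 + 12))*(-44) + 43 = (23/16)*(-44) + 43 = -253/4 + 43 = -81/4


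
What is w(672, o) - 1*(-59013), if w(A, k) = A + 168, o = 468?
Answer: 59853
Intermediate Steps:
w(A, k) = 168 + A
w(672, o) - 1*(-59013) = (168 + 672) - 1*(-59013) = 840 + 59013 = 59853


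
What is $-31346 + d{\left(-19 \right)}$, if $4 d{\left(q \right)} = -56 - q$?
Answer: $- \frac{125421}{4} \approx -31355.0$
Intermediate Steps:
$d{\left(q \right)} = -14 - \frac{q}{4}$ ($d{\left(q \right)} = \frac{-56 - q}{4} = -14 - \frac{q}{4}$)
$-31346 + d{\left(-19 \right)} = -31346 - \frac{37}{4} = - \frac{125421}{4}$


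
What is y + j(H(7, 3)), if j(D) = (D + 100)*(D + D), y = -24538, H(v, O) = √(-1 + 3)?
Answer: -24534 + 200*√2 ≈ -24251.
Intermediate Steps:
H(v, O) = √2
j(D) = 2*D*(100 + D) (j(D) = (100 + D)*(2*D) = 2*D*(100 + D))
y + j(H(7, 3)) = -24538 + 2*√2*(100 + √2)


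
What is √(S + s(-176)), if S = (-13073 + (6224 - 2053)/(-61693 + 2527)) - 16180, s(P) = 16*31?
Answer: I*√11185272036142/19722 ≈ 169.58*I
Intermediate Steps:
s(P) = 496
S = -1730787169/59166 (S = (-13073 + 4171/(-59166)) - 16180 = (-13073 + 4171*(-1/59166)) - 16180 = (-13073 - 4171/59166) - 16180 = -773481289/59166 - 16180 = -1730787169/59166 ≈ -29253.)
√(S + s(-176)) = √(-1730787169/59166 + 496) = √(-1701440833/59166) = I*√11185272036142/19722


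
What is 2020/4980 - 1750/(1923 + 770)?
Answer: -163757/670557 ≈ -0.24421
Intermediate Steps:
2020/4980 - 1750/(1923 + 770) = 2020*(1/4980) - 1750/2693 = 101/249 - 1750*1/2693 = 101/249 - 1750/2693 = -163757/670557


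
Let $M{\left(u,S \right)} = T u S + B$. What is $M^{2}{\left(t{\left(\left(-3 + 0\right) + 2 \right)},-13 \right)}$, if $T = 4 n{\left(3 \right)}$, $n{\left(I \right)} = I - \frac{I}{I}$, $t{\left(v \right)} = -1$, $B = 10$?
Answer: $12996$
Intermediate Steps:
$n{\left(I \right)} = -1 + I$ ($n{\left(I \right)} = I - 1 = -1 + I$)
$T = 8$ ($T = 4 \left(-1 + 3\right) = 4 \cdot 2 = 8$)
$M{\left(u,S \right)} = 10 + 8 S u$ ($M{\left(u,S \right)} = 8 u S + 10 = 8 S u + 10 = 10 + 8 S u$)
$M^{2}{\left(t{\left(\left(-3 + 0\right) + 2 \right)},-13 \right)} = \left(10 + 8 \left(-13\right) \left(-1\right)\right)^{2} = \left(10 + 104\right)^{2} = 114^{2} = 12996$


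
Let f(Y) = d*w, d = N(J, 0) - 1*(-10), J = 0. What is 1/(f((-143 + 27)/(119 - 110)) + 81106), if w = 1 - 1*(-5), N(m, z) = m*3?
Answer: 1/81166 ≈ 1.2320e-5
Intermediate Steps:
N(m, z) = 3*m
w = 6 (w = 1 + 5 = 6)
d = 10 (d = 3*0 - 1*(-10) = 0 + 10 = 10)
f(Y) = 60 (f(Y) = 10*6 = 60)
1/(f((-143 + 27)/(119 - 110)) + 81106) = 1/(60 + 81106) = 1/81166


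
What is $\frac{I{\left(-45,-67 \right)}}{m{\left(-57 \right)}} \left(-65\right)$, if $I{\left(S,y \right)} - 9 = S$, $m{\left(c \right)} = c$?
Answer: $- \frac{780}{19} \approx -41.053$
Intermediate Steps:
$I{\left(S,y \right)} = 9 + S$
$\frac{I{\left(-45,-67 \right)}}{m{\left(-57 \right)}} \left(-65\right) = \frac{9 - 45}{-57} \left(-65\right) = \left(-36\right) \left(- \frac{1}{57}\right) \left(-65\right) = \frac{12}{19} \left(-65\right) = - \frac{780}{19}$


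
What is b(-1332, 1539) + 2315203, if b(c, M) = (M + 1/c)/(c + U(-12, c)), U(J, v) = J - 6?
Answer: 4163195984653/1798200 ≈ 2.3152e+6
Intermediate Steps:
U(J, v) = -6 + J
b(c, M) = (M + 1/c)/(-18 + c) (b(c, M) = (M + 1/c)/(c + (-6 - 12)) = (M + 1/c)/(c - 18) = (M + 1/c)/(-18 + c))
b(-1332, 1539) + 2315203 = (1 + 1539*(-1332))/((-1332)*(-18 - 1332)) + 2315203 = -1/1332*(1 - 2049948)/(-1350) + 2315203 = -1/1332*(-1/1350)*(-2049947) + 2315203 = -2049947/1798200 + 2315203 = 4163195984653/1798200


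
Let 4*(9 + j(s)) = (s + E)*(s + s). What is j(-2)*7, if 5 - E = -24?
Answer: -252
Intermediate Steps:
E = 29 (E = 5 - 1*(-24) = 5 + 24 = 29)
j(s) = -9 + s*(29 + s)/2 (j(s) = -9 + ((s + 29)*(s + s))/4 = -9 + ((29 + s)*(2*s))/4 = -9 + (2*s*(29 + s))/4 = -9 + s*(29 + s)/2)
j(-2)*7 = (-9 + (½)*(-2)² + (29/2)*(-2))*7 = (-9 + (½)*4 - 29)*7 = (-9 + 2 - 29)*7 = -36*7 = -252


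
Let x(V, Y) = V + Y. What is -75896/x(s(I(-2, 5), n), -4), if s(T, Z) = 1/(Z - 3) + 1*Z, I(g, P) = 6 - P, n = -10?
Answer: 986648/183 ≈ 5391.5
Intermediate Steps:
s(T, Z) = Z + 1/(-3 + Z) (s(T, Z) = 1/(-3 + Z) + Z = Z + 1/(-3 + Z))
-75896/x(s(I(-2, 5), n), -4) = -75896/((1 + (-10)² - 3*(-10))/(-3 - 10) - 4) = -75896/((1 + 100 + 30)/(-13) - 4) = -75896/(-1/13*131 - 4) = -75896/(-131/13 - 4) = -75896/(-183/13) = -75896*(-13/183) = 986648/183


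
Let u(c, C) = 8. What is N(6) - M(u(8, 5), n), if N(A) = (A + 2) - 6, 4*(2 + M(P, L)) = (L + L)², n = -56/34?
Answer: 372/289 ≈ 1.2872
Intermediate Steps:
n = -28/17 (n = -56*1/34 = -28/17 ≈ -1.6471)
M(P, L) = -2 + L² (M(P, L) = -2 + (L + L)²/4 = -2 + (2*L)²/4 = -2 + (4*L²)/4 = -2 + L²)
N(A) = -4 + A (N(A) = (2 + A) - 6 = -4 + A)
N(6) - M(u(8, 5), n) = (-4 + 6) - (-2 + (-28/17)²) = 2 - (-2 + 784/289) = 2 - 1*206/289 = 2 - 206/289 = 372/289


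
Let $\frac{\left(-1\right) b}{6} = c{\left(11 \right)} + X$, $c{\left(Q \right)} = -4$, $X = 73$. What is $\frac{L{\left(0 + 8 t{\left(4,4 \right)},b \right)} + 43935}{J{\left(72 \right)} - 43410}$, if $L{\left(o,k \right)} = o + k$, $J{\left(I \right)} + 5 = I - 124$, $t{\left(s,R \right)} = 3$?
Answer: $- \frac{14515}{14489} \approx -1.0018$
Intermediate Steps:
$b = -414$ ($b = - 6 \left(-4 + 73\right) = \left(-6\right) 69 = -414$)
$J{\left(I \right)} = -129 + I$ ($J{\left(I \right)} = -5 + \left(I - 124\right) = -5 + \left(-124 + I\right) = -129 + I$)
$L{\left(o,k \right)} = k + o$
$\frac{L{\left(0 + 8 t{\left(4,4 \right)},b \right)} + 43935}{J{\left(72 \right)} - 43410} = \frac{\left(-414 + \left(0 + 8 \cdot 3\right)\right) + 43935}{\left(-129 + 72\right) - 43410} = \frac{\left(-414 + \left(0 + 24\right)\right) + 43935}{-57 - 43410} = \frac{\left(-414 + 24\right) + 43935}{-43467} = \left(-390 + 43935\right) \left(- \frac{1}{43467}\right) = 43545 \left(- \frac{1}{43467}\right) = - \frac{14515}{14489}$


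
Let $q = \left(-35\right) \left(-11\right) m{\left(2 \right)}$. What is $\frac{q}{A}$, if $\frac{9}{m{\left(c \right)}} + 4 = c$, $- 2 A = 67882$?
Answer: $\frac{3465}{67882} \approx 0.051044$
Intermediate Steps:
$A = -33941$ ($A = \left(- \frac{1}{2}\right) 67882 = -33941$)
$m{\left(c \right)} = \frac{9}{-4 + c}$
$q = - \frac{3465}{2}$ ($q = \left(-35\right) \left(-11\right) \frac{9}{-4 + 2} = 385 \frac{9}{-2} = 385 \cdot 9 \left(- \frac{1}{2}\right) = 385 \left(- \frac{9}{2}\right) = - \frac{3465}{2} \approx -1732.5$)
$\frac{q}{A} = - \frac{3465}{2 \left(-33941\right)} = \left(- \frac{3465}{2}\right) \left(- \frac{1}{33941}\right) = \frac{3465}{67882}$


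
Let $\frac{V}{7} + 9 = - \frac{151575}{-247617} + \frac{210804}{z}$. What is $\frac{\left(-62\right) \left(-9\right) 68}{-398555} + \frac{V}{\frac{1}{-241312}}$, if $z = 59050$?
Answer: $\frac{1580905201914449191448}{194252835411225} \approx 8.1384 \cdot 10^{6}$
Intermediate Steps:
$V = - \frac{82188046304}{2436963975}$ ($V = -63 + 7 \left(- \frac{151575}{-247617} + \frac{210804}{59050}\right) = -63 + 7 \left(\left(-151575\right) \left(- \frac{1}{247617}\right) + 210804 \cdot \frac{1}{59050}\right) = -63 + 7 \left(\frac{50525}{82539} + \frac{105402}{29525}\right) = -63 + 7 \cdot \frac{10191526303}{2436963975} = -63 + \frac{71340684121}{2436963975} = - \frac{82188046304}{2436963975} \approx -33.726$)
$\frac{\left(-62\right) \left(-9\right) 68}{-398555} + \frac{V}{\frac{1}{-241312}} = \frac{\left(-62\right) \left(-9\right) 68}{-398555} - \frac{82188046304}{2436963975 \frac{1}{-241312}} = 558 \cdot 68 \left(- \frac{1}{398555}\right) - \frac{82188046304}{2436963975 \left(- \frac{1}{241312}\right)} = 37944 \left(- \frac{1}{398555}\right) - - \frac{19832961829710848}{2436963975} = - \frac{37944}{398555} + \frac{19832961829710848}{2436963975} = \frac{1580905201914449191448}{194252835411225}$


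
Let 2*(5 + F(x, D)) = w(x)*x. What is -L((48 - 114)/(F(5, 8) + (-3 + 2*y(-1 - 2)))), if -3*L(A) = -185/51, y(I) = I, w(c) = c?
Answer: -185/153 ≈ -1.2092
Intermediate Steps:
F(x, D) = -5 + x²/2 (F(x, D) = -5 + (x*x)/2 = -5 + x²/2)
L(A) = 185/153 (L(A) = -(-185)/(3*51) = -⅓*(-185/51) = 185/153)
-L((48 - 114)/(F(5, 8) + (-3 + 2*y(-1 - 2)))) = -1*185/153 = -185/153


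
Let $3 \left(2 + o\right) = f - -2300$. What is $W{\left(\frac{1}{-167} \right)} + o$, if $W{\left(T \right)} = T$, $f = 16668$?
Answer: $\frac{3166651}{501} \approx 6320.7$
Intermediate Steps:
$o = \frac{18962}{3}$ ($o = -2 + \frac{16668 - -2300}{3} = -2 + \frac{16668 + 2300}{3} = -2 + \frac{1}{3} \cdot 18968 = -2 + \frac{18968}{3} = \frac{18962}{3} \approx 6320.7$)
$W{\left(\frac{1}{-167} \right)} + o = \frac{1}{-167} + \frac{18962}{3} = - \frac{1}{167} + \frac{18962}{3} = \frac{3166651}{501}$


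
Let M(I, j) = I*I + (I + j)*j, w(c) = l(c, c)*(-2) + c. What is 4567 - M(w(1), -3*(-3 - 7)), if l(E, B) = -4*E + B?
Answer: 3408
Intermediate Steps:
l(E, B) = B - 4*E
w(c) = 7*c (w(c) = (c - 4*c)*(-2) + c = -3*c*(-2) + c = 6*c + c = 7*c)
M(I, j) = I**2 + j*(I + j)
4567 - M(w(1), -3*(-3 - 7)) = 4567 - ((7*1)**2 + (-3*(-3 - 7))**2 + (7*1)*(-3*(-3 - 7))) = 4567 - (7**2 + (-3*(-10))**2 + 7*(-3*(-10))) = 4567 - (49 + 30**2 + 7*30) = 4567 - (49 + 900 + 210) = 4567 - 1*1159 = 4567 - 1159 = 3408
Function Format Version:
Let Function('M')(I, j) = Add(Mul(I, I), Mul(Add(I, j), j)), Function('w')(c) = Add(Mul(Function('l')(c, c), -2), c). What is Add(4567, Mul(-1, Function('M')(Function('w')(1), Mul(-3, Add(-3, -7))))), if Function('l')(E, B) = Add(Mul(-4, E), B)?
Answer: 3408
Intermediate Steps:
Function('l')(E, B) = Add(B, Mul(-4, E))
Function('w')(c) = Mul(7, c) (Function('w')(c) = Add(Mul(Add(c, Mul(-4, c)), -2), c) = Add(Mul(Mul(-3, c), -2), c) = Add(Mul(6, c), c) = Mul(7, c))
Function('M')(I, j) = Add(Pow(I, 2), Mul(j, Add(I, j)))
Add(4567, Mul(-1, Function('M')(Function('w')(1), Mul(-3, Add(-3, -7))))) = Add(4567, Mul(-1, Add(Pow(Mul(7, 1), 2), Pow(Mul(-3, Add(-3, -7)), 2), Mul(Mul(7, 1), Mul(-3, Add(-3, -7)))))) = Add(4567, Mul(-1, Add(Pow(7, 2), Pow(Mul(-3, -10), 2), Mul(7, Mul(-3, -10))))) = Add(4567, Mul(-1, Add(49, Pow(30, 2), Mul(7, 30)))) = Add(4567, Mul(-1, Add(49, 900, 210))) = Add(4567, Mul(-1, 1159)) = Add(4567, -1159) = 3408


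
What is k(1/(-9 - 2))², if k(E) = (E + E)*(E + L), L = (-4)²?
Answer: 122500/14641 ≈ 8.3669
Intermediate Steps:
L = 16
k(E) = 2*E*(16 + E) (k(E) = (E + E)*(E + 16) = (2*E)*(16 + E) = 2*E*(16 + E))
k(1/(-9 - 2))² = (2*(16 + 1/(-9 - 2))/(-9 - 2))² = (2*(16 + 1/(-11))/(-11))² = (2*(-1/11)*(16 - 1/11))² = (2*(-1/11)*(175/11))² = (-350/121)² = 122500/14641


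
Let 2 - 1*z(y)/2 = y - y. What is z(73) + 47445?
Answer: 47449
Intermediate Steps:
z(y) = 4 (z(y) = 4 - 2*(y - y) = 4 - 2*0 = 4 + 0 = 4)
z(73) + 47445 = 4 + 47445 = 47449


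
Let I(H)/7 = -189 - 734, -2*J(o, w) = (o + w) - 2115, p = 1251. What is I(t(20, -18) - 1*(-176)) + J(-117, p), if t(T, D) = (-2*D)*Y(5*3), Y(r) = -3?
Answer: -11941/2 ≈ -5970.5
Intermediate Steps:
t(T, D) = 6*D (t(T, D) = -2*D*(-3) = 6*D)
J(o, w) = 2115/2 - o/2 - w/2 (J(o, w) = -((o + w) - 2115)/2 = -(-2115 + o + w)/2 = 2115/2 - o/2 - w/2)
I(H) = -6461 (I(H) = 7*(-189 - 734) = 7*(-923) = -6461)
I(t(20, -18) - 1*(-176)) + J(-117, p) = -6461 + (2115/2 - 1/2*(-117) - 1/2*1251) = -6461 + (2115/2 + 117/2 - 1251/2) = -6461 + 981/2 = -11941/2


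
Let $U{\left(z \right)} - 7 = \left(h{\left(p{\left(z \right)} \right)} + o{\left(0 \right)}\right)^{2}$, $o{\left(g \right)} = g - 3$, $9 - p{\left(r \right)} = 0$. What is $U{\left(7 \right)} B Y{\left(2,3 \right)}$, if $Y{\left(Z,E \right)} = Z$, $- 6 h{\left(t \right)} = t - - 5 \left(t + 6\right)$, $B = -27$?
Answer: $-15984$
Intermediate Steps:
$p{\left(r \right)} = 9$ ($p{\left(r \right)} = 9 - 0 = 9 + 0 = 9$)
$h{\left(t \right)} = -5 - t$ ($h{\left(t \right)} = - \frac{t - - 5 \left(t + 6\right)}{6} = - \frac{t - - 5 \left(6 + t\right)}{6} = - \frac{t - \left(-30 - 5 t\right)}{6} = - \frac{t + \left(30 + 5 t\right)}{6} = - \frac{30 + 6 t}{6} = -5 - t$)
$o{\left(g \right)} = -3 + g$
$U{\left(z \right)} = 296$ ($U{\left(z \right)} = 7 + \left(\left(-5 - 9\right) + \left(-3 + 0\right)\right)^{2} = 7 + \left(\left(-5 - 9\right) - 3\right)^{2} = 7 + \left(-14 - 3\right)^{2} = 7 + \left(-17\right)^{2} = 7 + 289 = 296$)
$U{\left(7 \right)} B Y{\left(2,3 \right)} = 296 \left(-27\right) 2 = \left(-7992\right) 2 = -15984$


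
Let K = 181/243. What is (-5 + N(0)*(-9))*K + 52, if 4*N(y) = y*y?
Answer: 11731/243 ≈ 48.276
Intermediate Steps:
N(y) = y**2/4 (N(y) = (y*y)/4 = y**2/4)
K = 181/243 (K = 181*(1/243) = 181/243 ≈ 0.74486)
(-5 + N(0)*(-9))*K + 52 = (-5 + ((1/4)*0**2)*(-9))*(181/243) + 52 = (-5 + ((1/4)*0)*(-9))*(181/243) + 52 = (-5 + 0*(-9))*(181/243) + 52 = (-5 + 0)*(181/243) + 52 = -5*181/243 + 52 = -905/243 + 52 = 11731/243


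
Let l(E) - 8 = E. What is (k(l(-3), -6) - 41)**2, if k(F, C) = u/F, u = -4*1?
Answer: 43681/25 ≈ 1747.2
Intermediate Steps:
u = -4
l(E) = 8 + E
k(F, C) = -4/F
(k(l(-3), -6) - 41)**2 = (-4/(8 - 3) - 41)**2 = (-4/5 - 41)**2 = (-209/5)**2 = 43681/25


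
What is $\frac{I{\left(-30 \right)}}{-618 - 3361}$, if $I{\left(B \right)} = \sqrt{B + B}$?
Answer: $- \frac{2 i \sqrt{15}}{3979} \approx - 0.0019467 i$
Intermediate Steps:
$I{\left(B \right)} = \sqrt{2} \sqrt{B}$ ($I{\left(B \right)} = \sqrt{2 B} = \sqrt{2} \sqrt{B}$)
$\frac{I{\left(-30 \right)}}{-618 - 3361} = \frac{\sqrt{2} \sqrt{-30}}{-618 - 3361} = \frac{\sqrt{2} i \sqrt{30}}{-3979} = 2 i \sqrt{15} \left(- \frac{1}{3979}\right) = - \frac{2 i \sqrt{15}}{3979}$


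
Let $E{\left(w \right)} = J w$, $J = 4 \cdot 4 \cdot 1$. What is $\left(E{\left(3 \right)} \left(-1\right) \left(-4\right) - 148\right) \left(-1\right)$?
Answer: $-44$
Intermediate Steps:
$J = 16$ ($J = 16 \cdot 1 = 16$)
$E{\left(w \right)} = 16 w$
$\left(E{\left(3 \right)} \left(-1\right) \left(-4\right) - 148\right) \left(-1\right) = \left(16 \cdot 3 \left(-1\right) \left(-4\right) - 148\right) \left(-1\right) = \left(48 \left(-1\right) \left(-4\right) - 148\right) \left(-1\right) = \left(\left(-48\right) \left(-4\right) - 148\right) \left(-1\right) = \left(192 - 148\right) \left(-1\right) = 44 \left(-1\right) = -44$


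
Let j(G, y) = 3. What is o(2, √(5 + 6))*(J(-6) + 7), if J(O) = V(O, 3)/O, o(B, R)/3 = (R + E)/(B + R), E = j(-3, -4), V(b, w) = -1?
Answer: 215/14 + 43*√11/14 ≈ 25.544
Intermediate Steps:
E = 3
o(B, R) = 3*(3 + R)/(B + R) (o(B, R) = 3*((R + 3)/(B + R)) = 3*((3 + R)/(B + R)) = 3*(3 + R)/(B + R))
J(O) = -1/O
o(2, √(5 + 6))*(J(-6) + 7) = (3*(3 + √(5 + 6))/(2 + √(5 + 6)))*(-1/(-6) + 7) = (3*(3 + √11)/(2 + √11))*(-1*(-⅙) + 7) = (3*(3 + √11)/(2 + √11))*(⅙ + 7) = (3*(3 + √11)/(2 + √11))*(43/6) = 43*(3 + √11)/(2*(2 + √11))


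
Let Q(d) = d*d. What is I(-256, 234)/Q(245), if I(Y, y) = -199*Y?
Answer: 50944/60025 ≈ 0.84871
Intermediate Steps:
Q(d) = d²
I(-256, 234)/Q(245) = (-199*(-256))/(245²) = 50944/60025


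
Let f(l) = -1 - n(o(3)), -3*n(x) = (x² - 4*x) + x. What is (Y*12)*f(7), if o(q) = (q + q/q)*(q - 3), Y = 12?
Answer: -144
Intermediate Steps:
o(q) = (1 + q)*(-3 + q) (o(q) = (q + 1)*(-3 + q) = (1 + q)*(-3 + q))
n(x) = x - x²/3 (n(x) = -((x² - 4*x) + x)/3 = -(x² - 3*x)/3 = x - x²/3)
f(l) = -1 (f(l) = -1 - (-3 + 3² - 2*3)*(3 - (-3 + 3² - 2*3))/3 = -1 - (-3 + 9 - 6)*(3 - (-3 + 9 - 6))/3 = -1 - 0*(3 - 1*0)/3 = -1 - 0*(3 + 0)/3 = -1 - 0*3/3 = -1 - 1*0 = -1 + 0 = -1)
(Y*12)*f(7) = (12*12)*(-1) = 144*(-1) = -144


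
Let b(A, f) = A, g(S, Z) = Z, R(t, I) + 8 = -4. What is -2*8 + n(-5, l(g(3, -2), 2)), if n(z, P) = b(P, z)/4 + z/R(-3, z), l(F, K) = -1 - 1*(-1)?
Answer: -187/12 ≈ -15.583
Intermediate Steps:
R(t, I) = -12 (R(t, I) = -8 - 4 = -12)
l(F, K) = 0 (l(F, K) = -1 + 1 = 0)
n(z, P) = -z/12 + P/4 (n(z, P) = P/4 + z/(-12) = P*(¼) + z*(-1/12) = P/4 - z/12 = -z/12 + P/4)
-2*8 + n(-5, l(g(3, -2), 2)) = -2*8 + (-1/12*(-5) + (¼)*0) = -16 + (5/12 + 0) = -16 + 5/12 = -187/12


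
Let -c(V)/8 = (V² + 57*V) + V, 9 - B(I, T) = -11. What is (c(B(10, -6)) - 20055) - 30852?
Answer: -63387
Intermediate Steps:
B(I, T) = 20 (B(I, T) = 9 - 1*(-11) = 9 + 11 = 20)
c(V) = -464*V - 8*V² (c(V) = -8*((V² + 57*V) + V) = -8*(V² + 58*V) = -464*V - 8*V²)
(c(B(10, -6)) - 20055) - 30852 = (-8*20*(58 + 20) - 20055) - 30852 = (-8*20*78 - 20055) - 30852 = (-12480 - 20055) - 30852 = -32535 - 30852 = -63387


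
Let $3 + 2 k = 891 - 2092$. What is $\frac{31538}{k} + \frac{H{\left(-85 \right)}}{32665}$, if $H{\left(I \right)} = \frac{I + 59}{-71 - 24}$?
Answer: $- \frac{48933958749}{934055675} \approx -52.389$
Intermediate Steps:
$k = -602$ ($k = - \frac{3}{2} + \frac{891 - 2092}{2} = - \frac{3}{2} + \frac{1}{2} \left(-1201\right) = - \frac{3}{2} - \frac{1201}{2} = -602$)
$H{\left(I \right)} = - \frac{59}{95} - \frac{I}{95}$ ($H{\left(I \right)} = \frac{59 + I}{-95} = \left(59 + I\right) \left(- \frac{1}{95}\right) = - \frac{59}{95} - \frac{I}{95}$)
$\frac{31538}{k} + \frac{H{\left(-85 \right)}}{32665} = \frac{31538}{-602} + \frac{- \frac{59}{95} - - \frac{17}{19}}{32665} = 31538 \left(- \frac{1}{602}\right) + \left(- \frac{59}{95} + \frac{17}{19}\right) \frac{1}{32665} = - \frac{15769}{301} + \frac{26}{95} \cdot \frac{1}{32665} = - \frac{15769}{301} + \frac{26}{3103175} = - \frac{48933958749}{934055675}$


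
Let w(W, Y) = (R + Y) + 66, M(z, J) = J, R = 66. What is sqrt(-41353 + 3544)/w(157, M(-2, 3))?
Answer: I*sqrt(4201)/45 ≈ 1.4403*I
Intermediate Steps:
w(W, Y) = 132 + Y (w(W, Y) = (66 + Y) + 66 = 132 + Y)
sqrt(-41353 + 3544)/w(157, M(-2, 3)) = sqrt(-41353 + 3544)/(132 + 3) = sqrt(-37809)/135 = (3*I*sqrt(4201))*(1/135) = I*sqrt(4201)/45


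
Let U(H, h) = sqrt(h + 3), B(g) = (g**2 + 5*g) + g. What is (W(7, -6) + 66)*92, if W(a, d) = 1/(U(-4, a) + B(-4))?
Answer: 163576/27 - 46*sqrt(10)/27 ≈ 6053.0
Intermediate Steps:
B(g) = g**2 + 6*g
U(H, h) = sqrt(3 + h)
W(a, d) = 1/(-8 + sqrt(3 + a)) (W(a, d) = 1/(sqrt(3 + a) - 4*(6 - 4)) = 1/(sqrt(3 + a) - 4*2) = 1/(sqrt(3 + a) - 8) = 1/(-8 + sqrt(3 + a)))
(W(7, -6) + 66)*92 = (1/(-8 + sqrt(3 + 7)) + 66)*92 = (1/(-8 + sqrt(10)) + 66)*92 = (66 + 1/(-8 + sqrt(10)))*92 = 6072 + 92/(-8 + sqrt(10))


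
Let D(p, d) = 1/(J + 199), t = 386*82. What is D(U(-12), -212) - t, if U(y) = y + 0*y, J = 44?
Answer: -7691435/243 ≈ -31652.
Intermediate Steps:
t = 31652
U(y) = y (U(y) = y + 0 = y)
D(p, d) = 1/243 (D(p, d) = 1/(44 + 199) = 1/243)
D(U(-12), -212) - t = 1/243 - 1*31652 = 1/243 - 31652 = -7691435/243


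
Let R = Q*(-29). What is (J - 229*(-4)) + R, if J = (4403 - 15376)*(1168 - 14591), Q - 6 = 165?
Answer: 147286536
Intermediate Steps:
Q = 171 (Q = 6 + 165 = 171)
J = 147290579 (J = -10973*(-13423) = 147290579)
R = -4959 (R = 171*(-29) = -4959)
(J - 229*(-4)) + R = (147290579 - 229*(-4)) - 4959 = (147290579 + 916) - 4959 = 147291495 - 4959 = 147286536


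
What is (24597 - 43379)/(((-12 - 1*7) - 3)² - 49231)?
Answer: 18782/48747 ≈ 0.38530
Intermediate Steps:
(24597 - 43379)/(((-12 - 1*7) - 3)² - 49231) = -18782/(((-12 - 7) - 3)² - 49231) = -18782/((-19 - 3)² - 49231) = -18782/((-22)² - 49231) = -18782/(484 - 49231) = -18782/(-48747) = -18782*(-1/48747) = 18782/48747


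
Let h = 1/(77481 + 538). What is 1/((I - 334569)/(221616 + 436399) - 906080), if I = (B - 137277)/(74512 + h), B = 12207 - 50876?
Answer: -765054527591587/693200995356385499115 ≈ -1.1037e-6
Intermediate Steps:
B = -38669
h = 1/78019 ≈ 1.2817e-5
I = -13727130974/5813351729 (I = (-38669 - 137277)/(74512 + 1/78019) = -175946/5813351729/78019 = -175946*78019/5813351729 = -13727130974/5813351729 ≈ -2.3613)
1/((I - 334569)/(221616 + 436399) - 906080) = 1/((-13727130974/5813351729 - 334569)/(221616 + 436399) - 906080) = 1/(-1944981001750775/5813351729/658015 - 906080) = 1/(-1944981001750775/5813351729*1/658015 - 906080) = 1/(-388996200350155/765054527591587 - 906080) = 1/(-693200995356385499115/765054527591587) = -765054527591587/693200995356385499115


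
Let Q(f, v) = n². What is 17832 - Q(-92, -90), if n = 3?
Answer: 17823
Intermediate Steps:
Q(f, v) = 9 (Q(f, v) = 3² = 9)
17832 - Q(-92, -90) = 17832 - 1*9 = 17832 - 9 = 17823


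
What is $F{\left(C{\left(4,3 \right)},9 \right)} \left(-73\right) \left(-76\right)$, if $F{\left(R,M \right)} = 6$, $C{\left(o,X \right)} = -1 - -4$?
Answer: $33288$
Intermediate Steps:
$C{\left(o,X \right)} = 3$ ($C{\left(o,X \right)} = -1 + 4 = 3$)
$F{\left(C{\left(4,3 \right)},9 \right)} \left(-73\right) \left(-76\right) = 6 \left(-73\right) \left(-76\right) = \left(-438\right) \left(-76\right) = 33288$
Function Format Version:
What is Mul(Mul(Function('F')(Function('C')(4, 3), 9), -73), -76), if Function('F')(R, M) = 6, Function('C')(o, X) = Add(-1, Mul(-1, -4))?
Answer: 33288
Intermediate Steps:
Function('C')(o, X) = 3 (Function('C')(o, X) = Add(-1, 4) = 3)
Mul(Mul(Function('F')(Function('C')(4, 3), 9), -73), -76) = Mul(Mul(6, -73), -76) = Mul(-438, -76) = 33288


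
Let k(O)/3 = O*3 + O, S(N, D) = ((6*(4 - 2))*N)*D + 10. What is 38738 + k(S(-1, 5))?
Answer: 38138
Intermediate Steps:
S(N, D) = 10 + 12*D*N (S(N, D) = ((6*2)*N)*D + 10 = (12*N)*D + 10 = 12*D*N + 10 = 10 + 12*D*N)
k(O) = 12*O (k(O) = 3*(O*3 + O) = 3*(3*O + O) = 3*(4*O) = 12*O)
38738 + k(S(-1, 5)) = 38738 + 12*(10 + 12*5*(-1)) = 38738 + 12*(10 - 60) = 38738 + 12*(-50) = 38738 - 600 = 38138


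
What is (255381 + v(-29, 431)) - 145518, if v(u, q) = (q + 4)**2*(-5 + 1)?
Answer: -647037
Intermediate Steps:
v(u, q) = -4*(4 + q)**2 (v(u, q) = (4 + q)**2*(-4) = -4*(4 + q)**2)
(255381 + v(-29, 431)) - 145518 = (255381 - 4*(4 + 431)**2) - 145518 = (255381 - 4*435**2) - 145518 = (255381 - 4*189225) - 145518 = (255381 - 756900) - 145518 = -501519 - 145518 = -647037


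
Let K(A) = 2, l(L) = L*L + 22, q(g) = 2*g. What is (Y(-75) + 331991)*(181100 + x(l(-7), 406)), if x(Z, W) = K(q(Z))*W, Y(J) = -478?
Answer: 60306192856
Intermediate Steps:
l(L) = 22 + L² (l(L) = L² + 22 = 22 + L²)
x(Z, W) = 2*W
(Y(-75) + 331991)*(181100 + x(l(-7), 406)) = (-478 + 331991)*(181100 + 2*406) = 331513*(181100 + 812) = 331513*181912 = 60306192856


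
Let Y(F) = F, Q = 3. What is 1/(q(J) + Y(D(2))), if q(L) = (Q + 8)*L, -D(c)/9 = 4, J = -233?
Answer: -1/2599 ≈ -0.00038476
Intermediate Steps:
D(c) = -36 (D(c) = -9*4 = -36)
q(L) = 11*L (q(L) = (3 + 8)*L = 11*L)
1/(q(J) + Y(D(2))) = 1/(11*(-233) - 36) = 1/(-2563 - 36) = 1/(-2599) = -1/2599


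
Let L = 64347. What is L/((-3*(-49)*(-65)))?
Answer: -21449/3185 ≈ -6.7344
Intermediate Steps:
L/((-3*(-49)*(-65))) = 64347/((-3*(-49)*(-65))) = 64347/((147*(-65))) = 64347/(-9555) = 64347*(-1/9555) = -21449/3185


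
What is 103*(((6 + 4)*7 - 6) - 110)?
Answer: -4738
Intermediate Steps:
103*(((6 + 4)*7 - 6) - 110) = 103*((10*7 - 6) - 110) = 103*((70 - 6) - 110) = 103*(64 - 110) = 103*(-46) = -4738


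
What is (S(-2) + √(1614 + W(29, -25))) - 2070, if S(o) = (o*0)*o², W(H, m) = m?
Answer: -2070 + √1589 ≈ -2030.1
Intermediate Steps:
S(o) = 0 (S(o) = 0*o² = 0)
(S(-2) + √(1614 + W(29, -25))) - 2070 = (0 + √(1614 - 25)) - 2070 = (0 + √1589) - 2070 = √1589 - 2070 = -2070 + √1589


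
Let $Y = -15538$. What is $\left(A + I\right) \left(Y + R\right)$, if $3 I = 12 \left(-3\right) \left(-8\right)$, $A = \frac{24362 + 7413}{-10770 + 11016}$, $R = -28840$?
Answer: $- \frac{29977339}{3} \approx -9.9924 \cdot 10^{6}$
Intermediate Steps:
$A = \frac{775}{6}$ ($A = \frac{31775}{246} = 31775 \cdot \frac{1}{246} = \frac{775}{6} \approx 129.17$)
$I = 96$ ($I = \frac{12 \left(-3\right) \left(-8\right)}{3} = \frac{\left(-36\right) \left(-8\right)}{3} = \frac{1}{3} \cdot 288 = 96$)
$\left(A + I\right) \left(Y + R\right) = \left(\frac{775}{6} + 96\right) \left(-15538 - 28840\right) = \frac{1351}{6} \left(-44378\right) = - \frac{29977339}{3}$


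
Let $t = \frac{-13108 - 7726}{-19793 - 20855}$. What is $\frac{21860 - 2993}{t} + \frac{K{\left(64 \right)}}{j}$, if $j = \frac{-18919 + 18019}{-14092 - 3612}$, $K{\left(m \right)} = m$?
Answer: $\frac{89227665388}{2343825} \approx 38069.0$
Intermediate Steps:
$t = \frac{10417}{20324}$ ($t = - \frac{20834}{-40648} = \left(-20834\right) \left(- \frac{1}{40648}\right) = \frac{10417}{20324} \approx 0.51255$)
$j = \frac{225}{4426}$ ($j = - \frac{900}{-17704} = \left(-900\right) \left(- \frac{1}{17704}\right) = \frac{225}{4426} \approx 0.050836$)
$\frac{21860 - 2993}{t} + \frac{K{\left(64 \right)}}{j} = \frac{21860 - 2993}{\frac{10417}{20324}} + \frac{64}{\frac{225}{4426}} = 18867 \cdot \frac{20324}{10417} + 64 \cdot \frac{4426}{225} = \frac{383452908}{10417} + \frac{283264}{225} = \frac{89227665388}{2343825}$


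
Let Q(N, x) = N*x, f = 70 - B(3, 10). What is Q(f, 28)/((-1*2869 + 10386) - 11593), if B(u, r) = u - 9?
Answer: -532/1019 ≈ -0.52208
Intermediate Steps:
B(u, r) = -9 + u
f = 76 (f = 70 - (-9 + 3) = 70 - 1*(-6) = 70 + 6 = 76)
Q(f, 28)/((-1*2869 + 10386) - 11593) = (76*28)/((-1*2869 + 10386) - 11593) = 2128/((-2869 + 10386) - 11593) = 2128/(7517 - 11593) = 2128/(-4076) = 2128*(-1/4076) = -532/1019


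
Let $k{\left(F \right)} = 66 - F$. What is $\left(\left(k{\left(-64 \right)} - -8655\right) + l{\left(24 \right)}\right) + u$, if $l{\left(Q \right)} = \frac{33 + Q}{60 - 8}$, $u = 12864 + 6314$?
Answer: $\frac{1454133}{52} \approx 27964.0$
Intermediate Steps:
$u = 19178$
$l{\left(Q \right)} = \frac{33}{52} + \frac{Q}{52}$ ($l{\left(Q \right)} = \frac{33 + Q}{52} = \left(33 + Q\right) \frac{1}{52} = \frac{33}{52} + \frac{Q}{52}$)
$\left(\left(k{\left(-64 \right)} - -8655\right) + l{\left(24 \right)}\right) + u = \left(\left(\left(66 - -64\right) - -8655\right) + \left(\frac{33}{52} + \frac{1}{52} \cdot 24\right)\right) + 19178 = \left(\left(\left(66 + 64\right) + 8655\right) + \left(\frac{33}{52} + \frac{6}{13}\right)\right) + 19178 = \left(\left(130 + 8655\right) + \frac{57}{52}\right) + 19178 = \left(8785 + \frac{57}{52}\right) + 19178 = \frac{456877}{52} + 19178 = \frac{1454133}{52}$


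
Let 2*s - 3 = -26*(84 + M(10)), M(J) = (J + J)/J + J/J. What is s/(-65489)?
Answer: 2259/130978 ≈ 0.017247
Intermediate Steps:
M(J) = 3 (M(J) = (2*J)/J + 1 = 2 + 1 = 3)
s = -2259/2 (s = 3/2 + (-26*(84 + 3))/2 = 3/2 + (-26*87)/2 = 3/2 + (½)*(-2262) = 3/2 - 1131 = -2259/2 ≈ -1129.5)
s/(-65489) = -2259/2/(-65489) = -2259/2*(-1/65489) = 2259/130978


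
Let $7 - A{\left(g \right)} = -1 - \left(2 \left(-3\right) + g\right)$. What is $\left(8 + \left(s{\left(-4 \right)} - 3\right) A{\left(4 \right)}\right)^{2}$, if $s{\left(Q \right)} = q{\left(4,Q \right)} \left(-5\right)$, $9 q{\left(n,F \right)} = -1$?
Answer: $\frac{400}{9} \approx 44.444$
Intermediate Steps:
$q{\left(n,F \right)} = - \frac{1}{9}$ ($q{\left(n,F \right)} = \frac{1}{9} \left(-1\right) = - \frac{1}{9}$)
$s{\left(Q \right)} = \frac{5}{9}$ ($s{\left(Q \right)} = \left(- \frac{1}{9}\right) \left(-5\right) = \frac{5}{9}$)
$A{\left(g \right)} = 2 + g$ ($A{\left(g \right)} = 7 - \left(-1 - \left(2 \left(-3\right) + g\right)\right) = 7 - \left(-1 - \left(-6 + g\right)\right) = 7 - \left(5 - g\right) = 7 + \left(-5 + g\right) = 2 + g$)
$\left(8 + \left(s{\left(-4 \right)} - 3\right) A{\left(4 \right)}\right)^{2} = \left(8 + \left(\frac{5}{9} - 3\right) \left(2 + 4\right)\right)^{2} = \left(8 - \frac{44}{3}\right)^{2} = \left(- \frac{20}{3}\right)^{2} = \frac{400}{9}$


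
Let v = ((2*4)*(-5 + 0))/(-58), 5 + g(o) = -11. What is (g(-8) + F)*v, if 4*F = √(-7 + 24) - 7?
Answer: -355/29 + 5*√17/29 ≈ -11.531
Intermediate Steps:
g(o) = -16 (g(o) = -5 - 11 = -16)
F = -7/4 + √17/4 (F = (√(-7 + 24) - 7)/4 = (√17 - 7)/4 = (-7 + √17)/4 = -7/4 + √17/4 ≈ -0.71922)
v = 20/29 (v = (8*(-5))*(-1/58) = -40*(-1/58) = 20/29 ≈ 0.68966)
(g(-8) + F)*v = (-16 + (-7/4 + √17/4))*(20/29) = (-71/4 + √17/4)*(20/29) = -355/29 + 5*√17/29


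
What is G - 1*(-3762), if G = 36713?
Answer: 40475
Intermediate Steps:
G - 1*(-3762) = 36713 - 1*(-3762) = 36713 + 3762 = 40475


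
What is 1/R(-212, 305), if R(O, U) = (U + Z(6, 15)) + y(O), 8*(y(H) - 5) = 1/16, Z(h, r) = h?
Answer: 128/40449 ≈ 0.0031645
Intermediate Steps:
y(H) = 641/128 (y(H) = 5 + (1/8)/16 = 5 + (1/8)*(1/16) = 5 + 1/128 = 641/128)
R(O, U) = 1409/128 + U (R(O, U) = (U + 6) + 641/128 = (6 + U) + 641/128 = 1409/128 + U)
1/R(-212, 305) = 1/(1409/128 + 305) = 1/(40449/128) = 128/40449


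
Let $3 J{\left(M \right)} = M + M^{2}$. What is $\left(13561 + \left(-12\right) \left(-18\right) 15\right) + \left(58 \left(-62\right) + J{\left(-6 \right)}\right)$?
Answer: $13215$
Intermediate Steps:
$J{\left(M \right)} = \frac{M}{3} + \frac{M^{2}}{3}$ ($J{\left(M \right)} = \frac{M + M^{2}}{3} = \frac{M}{3} + \frac{M^{2}}{3}$)
$\left(13561 + \left(-12\right) \left(-18\right) 15\right) + \left(58 \left(-62\right) + J{\left(-6 \right)}\right) = \left(13561 + \left(-12\right) \left(-18\right) 15\right) + \left(58 \left(-62\right) + \frac{1}{3} \left(-6\right) \left(1 - 6\right)\right) = \left(13561 + 216 \cdot 15\right) - \left(3596 + 2 \left(-5\right)\right) = \left(13561 + 3240\right) + \left(-3596 + 10\right) = 16801 - 3586 = 13215$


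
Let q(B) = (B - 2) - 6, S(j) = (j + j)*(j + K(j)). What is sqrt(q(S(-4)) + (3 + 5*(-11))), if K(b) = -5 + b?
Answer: 2*sqrt(11) ≈ 6.6332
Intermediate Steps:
S(j) = 2*j*(-5 + 2*j) (S(j) = (j + j)*(j + (-5 + j)) = (2*j)*(-5 + 2*j) = 2*j*(-5 + 2*j))
q(B) = -8 + B (q(B) = (-2 + B) - 6 = -8 + B)
sqrt(q(S(-4)) + (3 + 5*(-11))) = sqrt((-8 + 2*(-4)*(-5 + 2*(-4))) + (3 + 5*(-11))) = sqrt((-8 + 2*(-4)*(-5 - 8)) + (3 - 55)) = sqrt((-8 + 2*(-4)*(-13)) - 52) = sqrt((-8 + 104) - 52) = sqrt(96 - 52) = sqrt(44) = 2*sqrt(11)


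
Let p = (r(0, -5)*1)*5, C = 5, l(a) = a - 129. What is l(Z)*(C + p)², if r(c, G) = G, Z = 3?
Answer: -50400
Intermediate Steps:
l(a) = -129 + a
p = -25 (p = -5*1*5 = -5*5 = -25)
l(Z)*(C + p)² = (-129 + 3)*(5 - 25)² = -126*(-20)² = -126*400 = -50400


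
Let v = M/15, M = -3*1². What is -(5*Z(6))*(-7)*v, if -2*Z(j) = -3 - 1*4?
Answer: -49/2 ≈ -24.500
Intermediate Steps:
M = -3 (M = -3*1 = -3)
Z(j) = 7/2 (Z(j) = -(-3 - 1*4)/2 = -(-3 - 4)/2 = -½*(-7) = 7/2)
v = -⅕ (v = -3/15 = -3*1/15 = -⅕ ≈ -0.20000)
-(5*Z(6))*(-7)*v = -(5*(7/2))*(-7)*(-1)/5 = -(35/2)*(-7)*(-1)/5 = -(-245)*(-1)/(2*5) = -1*49/2 = -49/2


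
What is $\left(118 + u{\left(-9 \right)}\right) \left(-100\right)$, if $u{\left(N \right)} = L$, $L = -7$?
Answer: $-11100$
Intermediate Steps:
$u{\left(N \right)} = -7$
$\left(118 + u{\left(-9 \right)}\right) \left(-100\right) = \left(118 - 7\right) \left(-100\right) = 111 \left(-100\right) = -11100$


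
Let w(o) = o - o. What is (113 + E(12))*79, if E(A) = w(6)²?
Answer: 8927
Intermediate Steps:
w(o) = 0
E(A) = 0 (E(A) = 0² = 0)
(113 + E(12))*79 = (113 + 0)*79 = 113*79 = 8927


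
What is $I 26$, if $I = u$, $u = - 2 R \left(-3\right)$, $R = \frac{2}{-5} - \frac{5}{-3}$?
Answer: $\frac{988}{5} \approx 197.6$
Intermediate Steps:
$R = \frac{19}{15}$ ($R = 2 \left(- \frac{1}{5}\right) - - \frac{5}{3} = - \frac{2}{5} + \frac{5}{3} = \frac{19}{15} \approx 1.2667$)
$u = \frac{38}{5}$ ($u = \left(-2\right) \frac{19}{15} \left(-3\right) = \left(- \frac{38}{15}\right) \left(-3\right) = \frac{38}{5} \approx 7.6$)
$I = \frac{38}{5} \approx 7.6$
$I 26 = \frac{38}{5} \cdot 26 = \frac{988}{5}$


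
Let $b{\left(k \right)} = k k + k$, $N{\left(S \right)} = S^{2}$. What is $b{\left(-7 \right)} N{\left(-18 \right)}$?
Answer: $13608$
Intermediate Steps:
$b{\left(k \right)} = k + k^{2}$ ($b{\left(k \right)} = k^{2} + k = k + k^{2}$)
$b{\left(-7 \right)} N{\left(-18 \right)} = - 7 \left(1 - 7\right) \left(-18\right)^{2} = \left(-7\right) \left(-6\right) 324 = 42 \cdot 324 = 13608$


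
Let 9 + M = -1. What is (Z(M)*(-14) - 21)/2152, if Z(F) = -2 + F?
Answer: 147/2152 ≈ 0.068309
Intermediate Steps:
M = -10 (M = -9 - 1 = -10)
(Z(M)*(-14) - 21)/2152 = ((-2 - 10)*(-14) - 21)/2152 = (-12*(-14) - 21)*(1/2152) = (168 - 21)*(1/2152) = 147*(1/2152) = 147/2152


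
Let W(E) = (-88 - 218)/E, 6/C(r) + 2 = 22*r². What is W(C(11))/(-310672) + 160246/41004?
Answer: 3459159247/796174668 ≈ 4.3447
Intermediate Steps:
C(r) = 6/(-2 + 22*r²)
W(E) = -306/E
W(C(11))/(-310672) + 160246/41004 = -306/(3/(-1 + 11*11²))/(-310672) + 160246/41004 = -306/(3/(-1 + 11*121))*(-1/310672) + 160246*(1/41004) = -306/(3/(-1 + 1331))*(-1/310672) + 80123/20502 = -306/(3/1330)*(-1/310672) + 80123/20502 = -306/(3*(1/1330))*(-1/310672) + 80123/20502 = -306/3/1330*(-1/310672) + 80123/20502 = -306*1330/3*(-1/310672) + 80123/20502 = -135660*(-1/310672) + 80123/20502 = 33915/77668 + 80123/20502 = 3459159247/796174668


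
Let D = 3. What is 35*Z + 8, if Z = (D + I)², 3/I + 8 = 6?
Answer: 347/4 ≈ 86.750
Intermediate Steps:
I = -3/2 (I = 3/(-8 + 6) = 3/(-2) = 3*(-½) = -3/2 ≈ -1.5000)
Z = 9/4 (Z = (3 - 3/2)² = (3/2)² = 9/4 ≈ 2.2500)
35*Z + 8 = 35*(9/4) + 8 = 315/4 + 8 = 347/4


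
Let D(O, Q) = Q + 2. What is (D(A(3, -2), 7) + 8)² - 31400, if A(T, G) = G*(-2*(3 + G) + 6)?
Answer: -31111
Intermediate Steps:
A(T, G) = -2*G² (A(T, G) = G*((-6 - 2*G) + 6) = G*(-2*G) = -2*G²)
D(O, Q) = 2 + Q
(D(A(3, -2), 7) + 8)² - 31400 = ((2 + 7) + 8)² - 31400 = (9 + 8)² - 31400 = 17² - 31400 = 289 - 31400 = -31111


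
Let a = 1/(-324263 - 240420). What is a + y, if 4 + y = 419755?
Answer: 237026253932/564683 ≈ 4.1975e+5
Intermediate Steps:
y = 419751 (y = -4 + 419755 = 419751)
a = -1/564683 (a = 1/(-564683) = -1/564683 ≈ -1.7709e-6)
a + y = -1/564683 + 419751 = 237026253932/564683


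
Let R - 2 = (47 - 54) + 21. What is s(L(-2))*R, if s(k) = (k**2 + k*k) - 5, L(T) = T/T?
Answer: -48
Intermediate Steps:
L(T) = 1
R = 16 (R = 2 + ((47 - 54) + 21) = 2 + (-7 + 21) = 2 + 14 = 16)
s(k) = -5 + 2*k**2 (s(k) = (k**2 + k**2) - 5 = 2*k**2 - 5 = -5 + 2*k**2)
s(L(-2))*R = (-5 + 2*1**2)*16 = (-5 + 2*1)*16 = (-5 + 2)*16 = -3*16 = -48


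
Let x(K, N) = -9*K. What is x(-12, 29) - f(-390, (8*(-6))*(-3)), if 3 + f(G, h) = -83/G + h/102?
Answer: 725159/6630 ≈ 109.38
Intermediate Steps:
f(G, h) = -3 - 83/G + h/102 (f(G, h) = -3 + (-83/G + h/102) = -3 - 83/G + h/102)
x(-12, 29) - f(-390, (8*(-6))*(-3)) = -9*(-12) - (-3 - 83/(-390) + ((8*(-6))*(-3))/102) = 108 - (-3 - 83*(-1/390) + (-48*(-3))/102) = 108 - (-3 + 83/390 + (1/102)*144) = 108 - (-3 + 83/390 + 24/17) = 108 - 1*(-9119/6630) = 108 + 9119/6630 = 725159/6630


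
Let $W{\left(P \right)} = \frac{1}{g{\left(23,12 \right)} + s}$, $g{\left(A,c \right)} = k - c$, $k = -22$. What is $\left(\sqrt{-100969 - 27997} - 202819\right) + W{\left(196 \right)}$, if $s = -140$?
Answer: $- \frac{35290507}{174} + i \sqrt{128966} \approx -2.0282 \cdot 10^{5} + 359.12 i$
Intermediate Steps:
$g{\left(A,c \right)} = -22 - c$
$W{\left(P \right)} = - \frac{1}{174}$ ($W{\left(P \right)} = \frac{1}{\left(-22 - 12\right) - 140} = \frac{1}{-34 - 140} = \frac{1}{-174} = - \frac{1}{174}$)
$\left(\sqrt{-100969 - 27997} - 202819\right) + W{\left(196 \right)} = \left(\sqrt{-100969 - 27997} - 202819\right) - \frac{1}{174} = \left(\sqrt{-128966} - 202819\right) - \frac{1}{174} = \left(i \sqrt{128966} - 202819\right) - \frac{1}{174} = \left(-202819 + i \sqrt{128966}\right) - \frac{1}{174} = - \frac{35290507}{174} + i \sqrt{128966}$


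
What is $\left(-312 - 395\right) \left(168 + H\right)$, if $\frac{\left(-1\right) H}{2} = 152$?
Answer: $96152$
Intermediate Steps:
$H = -304$ ($H = \left(-2\right) 152 = -304$)
$\left(-312 - 395\right) \left(168 + H\right) = \left(-312 - 395\right) \left(168 - 304\right) = \left(-707\right) \left(-136\right) = 96152$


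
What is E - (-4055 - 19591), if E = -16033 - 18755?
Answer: -11142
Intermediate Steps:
E = -34788
E - (-4055 - 19591) = -34788 - (-4055 - 19591) = -34788 - 1*(-23646) = -34788 + 23646 = -11142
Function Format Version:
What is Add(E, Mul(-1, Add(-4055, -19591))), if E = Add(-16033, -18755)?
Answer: -11142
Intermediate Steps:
E = -34788
Add(E, Mul(-1, Add(-4055, -19591))) = Add(-34788, Mul(-1, Add(-4055, -19591))) = Add(-34788, Mul(-1, -23646)) = Add(-34788, 23646) = -11142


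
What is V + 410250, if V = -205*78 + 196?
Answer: 394456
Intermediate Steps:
V = -15794 (V = -15990 + 196 = -15794)
V + 410250 = -15794 + 410250 = 394456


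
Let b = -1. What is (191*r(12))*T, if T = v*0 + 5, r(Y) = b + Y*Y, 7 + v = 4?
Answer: 136565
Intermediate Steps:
v = -3 (v = -7 + 4 = -3)
r(Y) = -1 + Y² (r(Y) = -1 + Y*Y = -1 + Y²)
T = 5 (T = -3*0 + 5 = 0 + 5 = 5)
(191*r(12))*T = (191*(-1 + 12²))*5 = (191*(-1 + 144))*5 = (191*143)*5 = 27313*5 = 136565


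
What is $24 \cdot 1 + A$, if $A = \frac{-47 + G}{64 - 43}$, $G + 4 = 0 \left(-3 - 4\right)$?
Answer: $\frac{151}{7} \approx 21.571$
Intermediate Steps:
$G = -4$ ($G = -4 + 0 \left(-3 - 4\right) = -4 + 0 \left(-7\right) = -4 + 0 = -4$)
$A = - \frac{17}{7}$ ($A = \frac{-47 - 4}{64 - 43} = - \frac{51}{21} = \left(-51\right) \frac{1}{21} = - \frac{17}{7} \approx -2.4286$)
$24 \cdot 1 + A = 24 \cdot 1 - \frac{17}{7} = 24 - \frac{17}{7} = \frac{151}{7}$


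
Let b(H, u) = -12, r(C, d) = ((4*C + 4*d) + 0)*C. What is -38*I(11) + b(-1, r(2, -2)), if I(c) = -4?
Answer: 140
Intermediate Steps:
r(C, d) = C*(4*C + 4*d) (r(C, d) = (4*C + 4*d)*C = C*(4*C + 4*d))
-38*I(11) + b(-1, r(2, -2)) = -38*(-4) - 12 = 152 - 12 = 140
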